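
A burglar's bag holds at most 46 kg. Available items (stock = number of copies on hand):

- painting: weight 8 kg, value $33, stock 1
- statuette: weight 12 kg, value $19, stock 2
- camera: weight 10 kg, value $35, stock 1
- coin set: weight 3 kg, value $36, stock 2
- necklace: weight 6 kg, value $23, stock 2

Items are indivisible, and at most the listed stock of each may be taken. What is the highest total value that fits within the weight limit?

$186

Top feasible selections:
- 1×painting + 1×camera + 2×coin set + 2×necklace: weight 36, value 186
- 1×painting + 1×statuette + 1×camera + 2×coin set + 1×necklace: weight 42, value 182
- 1×statuette + 1×camera + 2×coin set + 2×necklace: weight 40, value 172
Best: $186.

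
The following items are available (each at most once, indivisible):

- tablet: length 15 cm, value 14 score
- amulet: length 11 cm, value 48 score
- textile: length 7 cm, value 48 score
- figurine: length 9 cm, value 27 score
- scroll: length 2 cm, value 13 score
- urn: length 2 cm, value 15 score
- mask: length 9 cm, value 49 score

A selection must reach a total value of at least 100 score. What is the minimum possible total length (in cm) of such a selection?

Subsets with value ≥ 100, sorted by total length:
- textile+urn+mask: length 18, value 112
- textile+scroll+mask: length 18, value 110
- textile+scroll+urn+mask: length 20, value 125
- amulet+textile+urn: length 20, value 111
Minimum length: 18 cm.

18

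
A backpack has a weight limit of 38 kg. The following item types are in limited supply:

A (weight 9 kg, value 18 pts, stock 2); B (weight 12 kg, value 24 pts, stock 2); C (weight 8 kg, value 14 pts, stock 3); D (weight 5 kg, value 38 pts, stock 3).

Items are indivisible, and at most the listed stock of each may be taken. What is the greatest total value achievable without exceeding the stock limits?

156 pts

Best selections within weight 38 and stock limits:
- 1×A + 1×B + 3×D: weight 36, value 156
- 1×B + 1×C + 3×D: weight 35, value 152
- 2×A + 3×D: weight 33, value 150
Best: 156 pts.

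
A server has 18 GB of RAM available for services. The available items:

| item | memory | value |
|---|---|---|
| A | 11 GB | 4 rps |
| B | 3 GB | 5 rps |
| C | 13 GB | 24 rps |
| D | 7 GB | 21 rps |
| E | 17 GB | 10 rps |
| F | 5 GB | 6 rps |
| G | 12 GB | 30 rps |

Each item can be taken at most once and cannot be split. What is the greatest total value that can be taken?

36 rps

Check high-value combinations within 18 GB:
- F+G: memory 5+12=17, value 6+30=36
- B+G: memory 3+12=15, value 5+30=35
- B+D+F: memory 3+7+5=15, value 5+21+6=32
- G: memory 12, value 30
Best: 36 rps.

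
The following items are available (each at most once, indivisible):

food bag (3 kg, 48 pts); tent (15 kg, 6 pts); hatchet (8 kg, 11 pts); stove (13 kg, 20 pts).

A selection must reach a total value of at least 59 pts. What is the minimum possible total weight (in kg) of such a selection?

11

Subsets with value ≥ 59, sorted by total weight:
- food bag+hatchet: weight 11, value 59
- food bag+stove: weight 16, value 68
- food bag+hatchet+stove: weight 24, value 79
- food bag+tent+hatchet: weight 26, value 65
Minimum weight: 11 kg.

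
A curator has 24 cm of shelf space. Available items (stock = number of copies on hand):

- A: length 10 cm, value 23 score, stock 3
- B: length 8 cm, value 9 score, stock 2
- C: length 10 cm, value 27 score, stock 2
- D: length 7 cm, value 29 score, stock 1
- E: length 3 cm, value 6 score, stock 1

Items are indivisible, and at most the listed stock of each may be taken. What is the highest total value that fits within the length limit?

Best selections within length 24 and stock limits:
- 1×C + 1×D + 1×E: length 20, value 62
- 2×C + 1×E: length 23, value 60
- 1×A + 1×D + 1×E: length 20, value 58
Best: 62 score.

62 score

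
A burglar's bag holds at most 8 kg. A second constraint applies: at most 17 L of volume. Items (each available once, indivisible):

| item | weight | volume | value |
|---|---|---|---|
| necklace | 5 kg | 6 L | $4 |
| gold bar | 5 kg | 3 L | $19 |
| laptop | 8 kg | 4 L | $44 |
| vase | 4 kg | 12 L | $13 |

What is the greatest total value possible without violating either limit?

$44

Feasible sets respecting both limits:
- laptop: weight 8, volume 4, value 44
- gold bar: weight 5, volume 3, value 19
- vase: weight 4, volume 12, value 13
Best: $44.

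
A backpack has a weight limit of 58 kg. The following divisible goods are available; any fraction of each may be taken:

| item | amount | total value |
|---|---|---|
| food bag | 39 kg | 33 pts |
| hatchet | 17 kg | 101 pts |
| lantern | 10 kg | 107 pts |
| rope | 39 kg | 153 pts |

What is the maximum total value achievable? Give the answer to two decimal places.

Take in order of value per unit:
- lantern (107/10 per unit): all 10 → value 107, running total 107.00
- hatchet (101/17 per unit): all 17 → value 101, running total 208.00
- rope (153/39 per unit): 31 of 39 → value 31×153/39 = 121.6154, running total 329.62
Total 329.62.

329.62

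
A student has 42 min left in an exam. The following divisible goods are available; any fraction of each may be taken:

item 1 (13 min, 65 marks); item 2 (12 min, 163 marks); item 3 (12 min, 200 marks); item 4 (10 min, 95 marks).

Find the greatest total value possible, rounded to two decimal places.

498.00

Take in order of value per unit:
- item 3 (200/12 per unit): all 12 → value 200, running total 200.00
- item 2 (163/12 per unit): all 12 → value 163, running total 363.00
- item 4 (95/10 per unit): all 10 → value 95, running total 458.00
- item 1 (65/13 per unit): 8 of 13 → value 8×65/13 = 40.0000, running total 498.00
Total 498.00.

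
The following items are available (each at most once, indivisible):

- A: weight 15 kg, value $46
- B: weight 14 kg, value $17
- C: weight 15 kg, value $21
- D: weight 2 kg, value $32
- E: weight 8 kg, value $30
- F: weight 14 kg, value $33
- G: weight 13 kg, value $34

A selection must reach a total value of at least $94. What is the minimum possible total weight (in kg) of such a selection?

23

Subsets with value ≥ 94, sorted by total weight:
- D+E+G: weight 23, value 96
- D+E+F: weight 24, value 95
- A+D+E: weight 25, value 108
Minimum weight: 23 kg.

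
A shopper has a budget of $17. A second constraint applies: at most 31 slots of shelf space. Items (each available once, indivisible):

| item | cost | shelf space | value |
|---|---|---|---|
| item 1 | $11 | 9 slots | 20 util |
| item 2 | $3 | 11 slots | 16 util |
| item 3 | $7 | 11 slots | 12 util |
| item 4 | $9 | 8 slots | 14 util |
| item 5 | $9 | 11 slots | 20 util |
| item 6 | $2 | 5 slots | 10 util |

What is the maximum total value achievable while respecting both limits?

Feasible sets respecting both limits:
- item 1+item 2+item 6: cost 16, shelf space 25, value 46
- item 2+item 5+item 6: cost 14, shelf space 27, value 46
- item 2+item 4+item 6: cost 14, shelf space 24, value 40
Best: 46 util.

46 util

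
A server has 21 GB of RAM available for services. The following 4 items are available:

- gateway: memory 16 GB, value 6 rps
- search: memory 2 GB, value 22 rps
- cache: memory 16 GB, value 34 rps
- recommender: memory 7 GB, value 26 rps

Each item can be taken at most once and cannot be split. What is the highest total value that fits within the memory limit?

56 rps

Check high-value combinations within 21 GB:
- search+cache: memory 2+16=18, value 22+34=56
- search+recommender: memory 2+7=9, value 22+26=48
- cache: memory 16, value 34
- gateway+search: memory 16+2=18, value 6+22=28
Best: 56 rps.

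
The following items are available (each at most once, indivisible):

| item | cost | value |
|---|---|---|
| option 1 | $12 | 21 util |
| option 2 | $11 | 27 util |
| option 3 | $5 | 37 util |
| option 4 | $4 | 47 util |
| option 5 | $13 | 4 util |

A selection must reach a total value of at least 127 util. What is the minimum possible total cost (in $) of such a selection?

Subsets with value ≥ 127, sorted by total cost:
- option 1+option 2+option 3+option 4: cost 32, value 132
- option 1+option 2+option 3+option 4+option 5: cost 45, value 136
Minimum cost: 32 $.

32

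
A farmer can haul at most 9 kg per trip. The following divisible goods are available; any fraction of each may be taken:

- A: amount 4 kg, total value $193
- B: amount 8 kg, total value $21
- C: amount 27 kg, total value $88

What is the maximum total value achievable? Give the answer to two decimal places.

209.30

Take in order of value per unit:
- A (193/4 per unit): all 4 → value 193, running total 193.00
- C (88/27 per unit): 5 of 27 → value 5×88/27 = 16.2963, running total 209.30
Total 209.30.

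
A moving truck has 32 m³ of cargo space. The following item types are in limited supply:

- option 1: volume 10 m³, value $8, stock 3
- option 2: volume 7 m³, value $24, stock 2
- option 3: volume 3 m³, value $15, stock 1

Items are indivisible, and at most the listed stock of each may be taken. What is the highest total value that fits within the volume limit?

Best selections within volume 32 and stock limits:
- 1×option 1 + 2×option 2 + 1×option 3: volume 27, value 71
- 2×option 2 + 1×option 3: volume 17, value 63
- 1×option 1 + 2×option 2: volume 24, value 56
- 2×option 1 + 1×option 2 + 1×option 3: volume 30, value 55
Best: $71.

$71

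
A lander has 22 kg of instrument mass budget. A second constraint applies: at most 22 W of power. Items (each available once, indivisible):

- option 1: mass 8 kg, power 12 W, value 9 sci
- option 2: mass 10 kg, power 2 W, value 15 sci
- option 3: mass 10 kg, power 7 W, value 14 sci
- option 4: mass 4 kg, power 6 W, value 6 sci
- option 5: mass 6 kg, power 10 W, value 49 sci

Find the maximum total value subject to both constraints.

70 sci

Feasible sets respecting both limits:
- option 2+option 4+option 5: mass 20, power 18, value 70
- option 2+option 5: mass 16, power 12, value 64
- option 3+option 5: mass 16, power 17, value 63
Best: 70 sci.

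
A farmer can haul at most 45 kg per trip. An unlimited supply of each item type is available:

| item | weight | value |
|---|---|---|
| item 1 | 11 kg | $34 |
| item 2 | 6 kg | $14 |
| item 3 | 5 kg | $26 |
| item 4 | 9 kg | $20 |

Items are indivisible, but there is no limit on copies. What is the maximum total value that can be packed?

Best value-per-unit is item 3 at 26/5, and filling with it alone uses weight 9×5=45. No mix of the others beats 9×26 = 234.

$234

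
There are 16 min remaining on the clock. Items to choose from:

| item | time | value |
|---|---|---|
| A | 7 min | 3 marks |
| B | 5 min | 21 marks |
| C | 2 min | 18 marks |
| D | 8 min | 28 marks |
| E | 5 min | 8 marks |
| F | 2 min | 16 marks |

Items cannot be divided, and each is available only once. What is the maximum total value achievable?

67 marks

This is a 0/1 knapsack; check combinations near the capacity.
- B+C+D: time 5+2+8=15, value 21+18+28=67
- B+D+F: time 5+8+2=15, value 21+28+16=65
- B+C+E+F: time 5+2+5+2=14, value 21+18+8+16=63
- C+D+F: time 2+8+2=12, value 18+28+16=62
Best: 67 marks.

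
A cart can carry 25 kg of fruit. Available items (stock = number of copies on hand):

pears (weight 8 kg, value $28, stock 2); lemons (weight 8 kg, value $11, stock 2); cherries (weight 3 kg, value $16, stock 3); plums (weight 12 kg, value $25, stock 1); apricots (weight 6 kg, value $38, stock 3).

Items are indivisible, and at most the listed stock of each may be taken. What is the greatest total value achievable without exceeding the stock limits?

Best selections within weight 25 and stock limits:
- 2×cherries + 3×apricots: weight 24, value 146
- 1×cherries + 3×apricots: weight 21, value 130
Best: $146.

$146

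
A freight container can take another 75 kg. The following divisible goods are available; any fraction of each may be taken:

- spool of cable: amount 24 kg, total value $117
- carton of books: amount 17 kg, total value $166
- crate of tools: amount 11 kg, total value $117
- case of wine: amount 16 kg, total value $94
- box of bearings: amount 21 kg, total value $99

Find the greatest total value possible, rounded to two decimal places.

527.00

Take in order of value per unit:
- crate of tools (117/11 per unit): all 11 → value 117, running total 117.00
- carton of books (166/17 per unit): all 17 → value 166, running total 283.00
- case of wine (94/16 per unit): all 16 → value 94, running total 377.00
- spool of cable (117/24 per unit): all 24 → value 117, running total 494.00
- box of bearings (99/21 per unit): 7 of 21 → value 7×99/21 = 33.0000, running total 527.00
Total 527.00.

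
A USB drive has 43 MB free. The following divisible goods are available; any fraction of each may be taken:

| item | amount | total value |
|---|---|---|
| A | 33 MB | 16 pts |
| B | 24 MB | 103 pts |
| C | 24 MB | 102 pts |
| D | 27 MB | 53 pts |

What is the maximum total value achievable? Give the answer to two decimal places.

183.75

Take in order of value per unit:
- B (103/24 per unit): all 24 → value 103, running total 103.00
- C (102/24 per unit): 19 of 24 → value 19×102/24 = 80.7500, running total 183.75
Total 183.75.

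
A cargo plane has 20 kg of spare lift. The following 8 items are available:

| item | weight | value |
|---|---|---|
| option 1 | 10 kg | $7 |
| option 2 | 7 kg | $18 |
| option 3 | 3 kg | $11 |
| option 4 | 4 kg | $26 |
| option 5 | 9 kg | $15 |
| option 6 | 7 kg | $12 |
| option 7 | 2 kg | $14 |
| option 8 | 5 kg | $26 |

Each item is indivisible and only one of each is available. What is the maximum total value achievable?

Check high-value combinations within 20 kg:
- option 2+option 4+option 7+option 8: weight 7+4+2+5=18, value 18+26+14+26=84
- option 2+option 3+option 4+option 8: weight 7+3+4+5=19, value 18+11+26+26=81
- option 4+option 5+option 7+option 8: weight 4+9+2+5=20, value 26+15+14+26=81
- option 4+option 6+option 7+option 8: weight 4+7+2+5=18, value 26+12+14+26=78
- option 3+option 4+option 7+option 8: weight 3+4+2+5=14, value 11+26+14+26=77
Best: $84.

$84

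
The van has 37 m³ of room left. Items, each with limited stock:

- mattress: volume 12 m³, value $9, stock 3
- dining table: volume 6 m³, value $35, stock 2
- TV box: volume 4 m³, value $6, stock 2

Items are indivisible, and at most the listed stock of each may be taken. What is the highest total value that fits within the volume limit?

$91

Top feasible selections:
- 1×mattress + 2×dining table + 2×TV box: volume 32, value 91
- 2×mattress + 2×dining table: volume 36, value 88
Best: $91.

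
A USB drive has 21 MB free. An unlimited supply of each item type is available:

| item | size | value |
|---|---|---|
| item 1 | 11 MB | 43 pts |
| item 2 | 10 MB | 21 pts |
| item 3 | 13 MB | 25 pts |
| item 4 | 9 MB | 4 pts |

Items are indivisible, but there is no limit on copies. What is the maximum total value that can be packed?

Best value-per-unit is item 1 at 43/11; filling with it alone gives 1×43 = 43.
Optimal mix: 1×item 1 + 1×item 2 → size 21, value 64.

64 pts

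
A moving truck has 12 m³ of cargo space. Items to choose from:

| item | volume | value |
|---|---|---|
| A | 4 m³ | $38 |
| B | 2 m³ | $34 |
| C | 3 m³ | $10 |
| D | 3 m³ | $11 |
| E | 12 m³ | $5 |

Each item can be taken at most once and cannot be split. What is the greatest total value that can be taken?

$93

Check high-value combinations within 12 m³:
- A+B+C+D: volume 4+2+3+3=12, value 38+34+10+11=93
- A+B+D: volume 4+2+3=9, value 38+34+11=83
- A+B+C: volume 4+2+3=9, value 38+34+10=82
- A+B: volume 4+2=6, value 38+34=72
Best: $93.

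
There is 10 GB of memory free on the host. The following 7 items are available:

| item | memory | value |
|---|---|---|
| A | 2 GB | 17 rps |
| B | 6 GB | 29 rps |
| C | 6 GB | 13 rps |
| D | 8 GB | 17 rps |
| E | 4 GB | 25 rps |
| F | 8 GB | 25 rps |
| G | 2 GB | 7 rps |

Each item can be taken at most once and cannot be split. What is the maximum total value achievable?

54 rps

Check high-value combinations within 10 GB:
- B+E: memory 6+4=10, value 29+25=54
- A+B+G: memory 2+6+2=10, value 17+29+7=53
- A+E+G: memory 2+4+2=8, value 17+25+7=49
Best: 54 rps.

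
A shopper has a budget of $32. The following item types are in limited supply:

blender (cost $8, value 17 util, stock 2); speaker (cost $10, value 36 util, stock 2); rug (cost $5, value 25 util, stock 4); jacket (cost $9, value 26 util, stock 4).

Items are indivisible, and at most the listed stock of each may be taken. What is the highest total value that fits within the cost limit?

Top feasible selections:
- 1×speaker + 4×rug: cost 30, value 136
- 4×rug + 1×jacket: cost 29, value 126
- 2×speaker + 2×rug: cost 30, value 122
- 1×blender + 3×rug + 1×jacket: cost 32, value 118
Best: 136 util.

136 util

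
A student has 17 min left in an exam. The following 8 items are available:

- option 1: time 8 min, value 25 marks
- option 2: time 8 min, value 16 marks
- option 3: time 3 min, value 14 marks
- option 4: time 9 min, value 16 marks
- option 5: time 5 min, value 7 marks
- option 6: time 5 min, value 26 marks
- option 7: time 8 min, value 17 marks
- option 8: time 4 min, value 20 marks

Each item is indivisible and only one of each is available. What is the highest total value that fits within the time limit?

71 marks

Check high-value combinations within 17 min:
- option 1+option 6+option 8: time 8+5+4=17, value 25+26+20=71
- option 3+option 5+option 6+option 8: time 3+5+5+4=17, value 14+7+26+20=67
- option 1+option 3+option 6: time 8+3+5=16, value 25+14+26=65
- option 6+option 7+option 8: time 5+8+4=17, value 26+17+20=63
- option 2+option 6+option 8: time 8+5+4=17, value 16+26+20=62
Best: 71 marks.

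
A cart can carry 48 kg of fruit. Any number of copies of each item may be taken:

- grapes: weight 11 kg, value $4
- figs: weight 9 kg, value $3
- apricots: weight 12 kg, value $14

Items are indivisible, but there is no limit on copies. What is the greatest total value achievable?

$56

Best value-per-unit is apricots at 14/12, and filling with it alone uses weight 4×12=48. No mix of the others beats 4×14 = 56.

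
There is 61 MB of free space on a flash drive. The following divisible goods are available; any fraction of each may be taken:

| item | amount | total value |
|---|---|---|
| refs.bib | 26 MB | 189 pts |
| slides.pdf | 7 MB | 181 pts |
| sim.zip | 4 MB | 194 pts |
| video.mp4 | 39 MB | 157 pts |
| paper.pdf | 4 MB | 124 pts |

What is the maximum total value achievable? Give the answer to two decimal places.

768.51

Take in order of value per unit:
- sim.zip (194/4 per unit): all 4 → value 194, running total 194.00
- paper.pdf (124/4 per unit): all 4 → value 124, running total 318.00
- slides.pdf (181/7 per unit): all 7 → value 181, running total 499.00
- refs.bib (189/26 per unit): all 26 → value 189, running total 688.00
- video.mp4 (157/39 per unit): 20 of 39 → value 20×157/39 = 80.5128, running total 768.51
Total 768.51.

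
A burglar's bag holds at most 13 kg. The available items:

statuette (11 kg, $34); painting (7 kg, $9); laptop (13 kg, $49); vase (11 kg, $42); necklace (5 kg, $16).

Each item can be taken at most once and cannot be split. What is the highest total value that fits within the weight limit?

Check high-value combinations within 13 kg:
- laptop: weight 13, value 49
- vase: weight 11, value 42
- statuette: weight 11, value 34
- painting+necklace: weight 7+5=12, value 9+16=25
- necklace: weight 5, value 16
Best: $49.

$49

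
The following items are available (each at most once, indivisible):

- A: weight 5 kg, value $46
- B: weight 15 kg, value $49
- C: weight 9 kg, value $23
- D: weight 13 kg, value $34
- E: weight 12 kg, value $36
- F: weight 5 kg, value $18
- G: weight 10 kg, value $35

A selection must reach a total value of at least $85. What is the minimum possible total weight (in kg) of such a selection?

Subsets with value ≥ 85, sorted by total weight:
- A+C+F: weight 19, value 87
- A+F+G: weight 20, value 99
- A+B: weight 20, value 95
- A+E+F: weight 22, value 100
Minimum weight: 19 kg.

19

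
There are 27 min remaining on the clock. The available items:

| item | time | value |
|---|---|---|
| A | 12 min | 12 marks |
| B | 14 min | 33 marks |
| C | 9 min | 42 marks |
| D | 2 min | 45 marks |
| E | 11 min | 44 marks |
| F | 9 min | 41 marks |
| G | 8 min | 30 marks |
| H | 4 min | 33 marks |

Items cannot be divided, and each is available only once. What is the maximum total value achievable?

164 marks

Check high-value combinations within 27 min:
- C+D+E+H: time 9+2+11+4=26, value 42+45+44+33=164
- D+E+F+H: time 2+11+9+4=26, value 45+44+41+33=163
- C+D+F+H: time 9+2+9+4=24, value 42+45+41+33=161
Best: 164 marks.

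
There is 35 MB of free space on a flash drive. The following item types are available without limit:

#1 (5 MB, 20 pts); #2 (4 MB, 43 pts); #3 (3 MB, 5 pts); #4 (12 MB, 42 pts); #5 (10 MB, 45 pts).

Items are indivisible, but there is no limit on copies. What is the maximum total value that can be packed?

Best value-per-unit is #2 at 43/4; filling with it alone gives 8×43 = 344.
Optimal mix: 8×#2 + 1×#3 → size 35, value 349.

349 pts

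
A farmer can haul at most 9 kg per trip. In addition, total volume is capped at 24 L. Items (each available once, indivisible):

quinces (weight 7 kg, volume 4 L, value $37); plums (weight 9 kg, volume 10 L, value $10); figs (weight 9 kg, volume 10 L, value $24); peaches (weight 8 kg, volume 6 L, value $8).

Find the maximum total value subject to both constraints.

$37

Feasible sets respecting both limits:
- quinces: weight 7, volume 4, value 37
- figs: weight 9, volume 10, value 24
- plums: weight 9, volume 10, value 10
- peaches: weight 8, volume 6, value 8
Best: $37.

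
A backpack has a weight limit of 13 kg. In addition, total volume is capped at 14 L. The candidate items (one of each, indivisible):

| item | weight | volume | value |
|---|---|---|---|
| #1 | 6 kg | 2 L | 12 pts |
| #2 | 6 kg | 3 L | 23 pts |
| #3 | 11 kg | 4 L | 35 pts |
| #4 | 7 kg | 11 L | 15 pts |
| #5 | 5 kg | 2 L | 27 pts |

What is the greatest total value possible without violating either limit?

50 pts

Feasible sets respecting both limits:
- #2+#5: weight 11, volume 5, value 50
- #4+#5: weight 12, volume 13, value 42
- #1+#5: weight 11, volume 4, value 39
- #2+#4: weight 13, volume 14, value 38
Best: 50 pts.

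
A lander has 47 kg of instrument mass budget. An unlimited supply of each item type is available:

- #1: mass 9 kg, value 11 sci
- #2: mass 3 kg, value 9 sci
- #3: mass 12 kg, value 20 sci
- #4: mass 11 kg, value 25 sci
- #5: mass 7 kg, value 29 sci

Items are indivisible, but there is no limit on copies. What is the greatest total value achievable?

Best value-per-unit is #5 at 29/7; filling with it alone gives 6×29 = 174.
Optimal mix: 1×#2 + 6×#5 → mass 45, value 183.

183 sci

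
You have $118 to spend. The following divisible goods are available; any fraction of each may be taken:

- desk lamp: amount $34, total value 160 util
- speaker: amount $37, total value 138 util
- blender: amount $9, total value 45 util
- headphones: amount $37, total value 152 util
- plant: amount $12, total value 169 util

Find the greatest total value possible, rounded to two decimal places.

622.97

Take in order of value per unit:
- plant (169/12 per unit): all 12 → value 169, running total 169.00
- blender (45/9 per unit): all 9 → value 45, running total 214.00
- desk lamp (160/34 per unit): all 34 → value 160, running total 374.00
- headphones (152/37 per unit): all 37 → value 152, running total 526.00
- speaker (138/37 per unit): 26 of 37 → value 26×138/37 = 96.9730, running total 622.97
Total 622.97.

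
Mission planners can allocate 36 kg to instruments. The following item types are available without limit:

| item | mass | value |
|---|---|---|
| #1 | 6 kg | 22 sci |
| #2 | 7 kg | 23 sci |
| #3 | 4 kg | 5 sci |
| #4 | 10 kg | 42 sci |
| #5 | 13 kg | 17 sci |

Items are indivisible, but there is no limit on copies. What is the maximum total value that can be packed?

Best value-per-unit is #4 at 42/10; filling with it alone gives 3×42 = 126.
Optimal mix: 1×#1 + 3×#4 → mass 36, value 148.

148 sci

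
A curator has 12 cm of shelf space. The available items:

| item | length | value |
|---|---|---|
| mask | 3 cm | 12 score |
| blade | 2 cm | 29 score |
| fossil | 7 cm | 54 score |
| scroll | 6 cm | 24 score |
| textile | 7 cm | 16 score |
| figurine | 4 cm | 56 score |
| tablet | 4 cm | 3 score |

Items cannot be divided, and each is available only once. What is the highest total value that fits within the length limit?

Check high-value combinations within 12 cm:
- fossil+figurine: length 7+4=11, value 54+56=110
- blade+scroll+figurine: length 2+6+4=12, value 29+24+56=109
- mask+blade+figurine: length 3+2+4=9, value 12+29+56=97
- mask+blade+fossil: length 3+2+7=12, value 12+29+54=95
Best: 110 score.

110 score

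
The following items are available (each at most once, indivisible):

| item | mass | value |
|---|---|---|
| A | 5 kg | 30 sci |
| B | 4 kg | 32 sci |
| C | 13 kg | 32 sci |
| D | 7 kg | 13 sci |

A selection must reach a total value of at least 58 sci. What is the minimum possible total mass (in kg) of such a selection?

Subsets with value ≥ 58, sorted by total mass:
- A+B: mass 9, value 62
- A+B+D: mass 16, value 75
- B+C: mass 17, value 64
Minimum mass: 9 kg.

9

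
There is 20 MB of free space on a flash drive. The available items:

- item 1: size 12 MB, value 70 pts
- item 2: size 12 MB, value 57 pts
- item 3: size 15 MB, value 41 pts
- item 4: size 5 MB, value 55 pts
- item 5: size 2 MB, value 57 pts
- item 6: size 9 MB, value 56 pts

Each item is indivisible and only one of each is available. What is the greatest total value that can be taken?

182 pts

Check high-value combinations within 20 MB:
- item 1+item 4+item 5: size 12+5+2=19, value 70+55+57=182
- item 2+item 4+item 5: size 12+5+2=19, value 57+55+57=169
- item 4+item 5+item 6: size 5+2+9=16, value 55+57+56=168
Best: 182 pts.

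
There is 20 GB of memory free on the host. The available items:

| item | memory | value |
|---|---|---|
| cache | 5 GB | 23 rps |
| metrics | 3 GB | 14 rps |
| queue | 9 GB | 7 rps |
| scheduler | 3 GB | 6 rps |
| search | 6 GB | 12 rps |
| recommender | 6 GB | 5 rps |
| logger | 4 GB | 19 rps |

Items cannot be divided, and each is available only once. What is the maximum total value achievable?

68 rps

Check high-value combinations within 20 GB:
- cache+metrics+search+logger: memory 5+3+6+4=18, value 23+14+12+19=68
- cache+metrics+scheduler+logger: memory 5+3+3+4=15, value 23+14+6+19=62
- cache+metrics+recommender+logger: memory 5+3+6+4=18, value 23+14+5+19=61
- cache+scheduler+search+logger: memory 5+3+6+4=18, value 23+6+12+19=60
Best: 68 rps.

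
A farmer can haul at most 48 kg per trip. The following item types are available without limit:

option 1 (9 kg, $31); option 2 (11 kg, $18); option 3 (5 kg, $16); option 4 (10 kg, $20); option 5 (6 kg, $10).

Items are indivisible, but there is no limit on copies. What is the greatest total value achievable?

$158

Best value-per-unit is option 1 at 31/9; filling with it alone gives 5×31 = 155.
Optimal mix: 2×option 1 + 6×option 3 → weight 48, value 158.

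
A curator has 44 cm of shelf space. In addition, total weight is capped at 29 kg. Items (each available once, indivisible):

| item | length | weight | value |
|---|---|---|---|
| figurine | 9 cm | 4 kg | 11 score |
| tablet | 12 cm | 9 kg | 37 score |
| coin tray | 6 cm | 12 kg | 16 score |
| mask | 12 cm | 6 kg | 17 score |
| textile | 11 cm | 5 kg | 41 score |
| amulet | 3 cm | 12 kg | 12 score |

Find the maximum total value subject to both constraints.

106 score

Feasible sets respecting both limits:
- figurine+tablet+mask+textile: length 44, weight 24, value 106
- tablet+mask+textile: length 35, weight 20, value 95
- tablet+coin tray+textile: length 29, weight 26, value 94
Best: 106 score.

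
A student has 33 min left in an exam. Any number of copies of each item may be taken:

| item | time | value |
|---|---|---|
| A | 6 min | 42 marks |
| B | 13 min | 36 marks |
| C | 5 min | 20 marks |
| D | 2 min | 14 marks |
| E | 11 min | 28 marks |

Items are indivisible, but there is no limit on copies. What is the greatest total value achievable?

Best value-per-unit is A at 42/6; filling with it alone gives 5×42 = 210.
Optimal mix: 5×A + 1×D → time 32, value 224.

224 marks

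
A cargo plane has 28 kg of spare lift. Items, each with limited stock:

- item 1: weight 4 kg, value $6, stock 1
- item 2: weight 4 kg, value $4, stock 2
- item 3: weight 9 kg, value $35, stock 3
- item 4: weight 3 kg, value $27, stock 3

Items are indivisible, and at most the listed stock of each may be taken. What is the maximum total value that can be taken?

$151

Best selections within weight 28 and stock limits:
- 2×item 3 + 3×item 4: weight 27, value 151
- 1×item 1 + 2×item 3 + 2×item 4: weight 28, value 130
- 1×item 2 + 2×item 3 + 2×item 4: weight 28, value 128
- 1×item 1 + 1×item 2 + 1×item 3 + 3×item 4: weight 26, value 126
Best: $151.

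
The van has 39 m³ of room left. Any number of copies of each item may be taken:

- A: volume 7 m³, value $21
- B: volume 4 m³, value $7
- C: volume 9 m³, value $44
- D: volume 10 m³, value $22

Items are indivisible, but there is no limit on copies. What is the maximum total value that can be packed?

$176

Best value-per-unit is C at 44/9, and filling with it alone uses volume 4×9=36. No mix of the others beats 4×44 = 176.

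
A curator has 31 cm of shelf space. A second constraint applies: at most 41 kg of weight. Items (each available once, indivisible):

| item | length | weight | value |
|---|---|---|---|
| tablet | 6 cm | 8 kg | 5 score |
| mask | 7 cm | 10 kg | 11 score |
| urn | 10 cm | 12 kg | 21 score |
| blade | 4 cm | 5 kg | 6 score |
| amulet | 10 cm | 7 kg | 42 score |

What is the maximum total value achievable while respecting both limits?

80 score

Feasible sets respecting both limits:
- mask+urn+blade+amulet: length 31, weight 34, value 80
- mask+urn+amulet: length 27, weight 29, value 74
- tablet+urn+blade+amulet: length 30, weight 32, value 74
Best: 80 score.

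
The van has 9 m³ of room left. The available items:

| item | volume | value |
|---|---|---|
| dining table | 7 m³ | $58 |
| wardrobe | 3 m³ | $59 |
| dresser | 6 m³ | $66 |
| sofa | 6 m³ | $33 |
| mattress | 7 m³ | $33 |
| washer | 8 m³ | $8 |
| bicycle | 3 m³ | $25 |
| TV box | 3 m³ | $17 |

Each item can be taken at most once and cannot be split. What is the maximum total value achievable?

$125

Check high-value combinations within 9 m³:
- wardrobe+dresser: volume 3+6=9, value 59+66=125
- wardrobe+bicycle+TV box: volume 3+3+3=9, value 59+25+17=101
- wardrobe+sofa: volume 3+6=9, value 59+33=92
- dresser+bicycle: volume 6+3=9, value 66+25=91
Best: $125.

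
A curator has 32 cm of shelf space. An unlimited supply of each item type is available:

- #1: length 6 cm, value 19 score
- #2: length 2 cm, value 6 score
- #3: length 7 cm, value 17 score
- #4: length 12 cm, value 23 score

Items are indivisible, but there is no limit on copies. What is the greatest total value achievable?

101 score

Best value-per-unit is #1 at 19/6; filling with it alone gives 5×19 = 95.
Optimal mix: 5×#1 + 1×#2 → length 32, value 101.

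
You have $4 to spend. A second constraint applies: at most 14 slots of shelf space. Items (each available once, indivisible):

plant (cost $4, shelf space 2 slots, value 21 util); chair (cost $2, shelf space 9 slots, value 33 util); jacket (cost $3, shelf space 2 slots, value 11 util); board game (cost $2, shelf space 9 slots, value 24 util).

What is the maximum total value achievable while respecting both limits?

33 util

Feasible sets respecting both limits:
- chair: cost 2, shelf space 9, value 33
- board game: cost 2, shelf space 9, value 24
- plant: cost 4, shelf space 2, value 21
Best: 33 util.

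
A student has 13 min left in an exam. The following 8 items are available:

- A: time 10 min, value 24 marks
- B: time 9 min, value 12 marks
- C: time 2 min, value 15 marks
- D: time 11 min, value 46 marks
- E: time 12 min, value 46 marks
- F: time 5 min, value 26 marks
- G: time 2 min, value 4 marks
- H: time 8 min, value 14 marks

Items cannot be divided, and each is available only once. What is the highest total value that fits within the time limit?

61 marks

This is a 0/1 knapsack; check combinations near the capacity.
- C+D: time 2+11=13, value 15+46=61
- D+G: time 11+2=13, value 46+4=50
- D: time 11, value 46
Best: 61 marks.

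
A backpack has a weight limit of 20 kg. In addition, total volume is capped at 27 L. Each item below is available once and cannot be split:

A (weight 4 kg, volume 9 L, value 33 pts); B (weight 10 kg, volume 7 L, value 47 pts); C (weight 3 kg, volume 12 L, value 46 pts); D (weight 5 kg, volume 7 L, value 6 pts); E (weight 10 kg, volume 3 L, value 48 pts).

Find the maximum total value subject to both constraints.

127 pts

Feasible sets respecting both limits:
- A+C+E: weight 17, volume 24, value 127
- C+D+E: weight 18, volume 22, value 100
- B+C+D: weight 18, volume 26, value 99
Best: 127 pts.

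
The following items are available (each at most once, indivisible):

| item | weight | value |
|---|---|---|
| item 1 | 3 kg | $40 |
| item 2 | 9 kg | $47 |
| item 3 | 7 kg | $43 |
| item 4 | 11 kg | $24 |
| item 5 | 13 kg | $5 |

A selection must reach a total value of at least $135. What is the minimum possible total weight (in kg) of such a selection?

30

Subsets with value ≥ 135, sorted by total weight:
- item 1+item 2+item 3+item 4: weight 30, value 154
- item 1+item 2+item 3+item 5: weight 32, value 135
- item 1+item 2+item 3+item 4+item 5: weight 43, value 159
Minimum weight: 30 kg.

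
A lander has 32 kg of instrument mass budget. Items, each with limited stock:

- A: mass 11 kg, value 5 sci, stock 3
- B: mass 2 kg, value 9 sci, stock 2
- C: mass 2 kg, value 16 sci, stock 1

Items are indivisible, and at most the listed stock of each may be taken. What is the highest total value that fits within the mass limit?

44 sci

Best selections within mass 32 and stock limits:
- 2×A + 2×B + 1×C: mass 28, value 44
- 1×A + 2×B + 1×C: mass 17, value 39
- 2×A + 1×B + 1×C: mass 26, value 35
Best: 44 sci.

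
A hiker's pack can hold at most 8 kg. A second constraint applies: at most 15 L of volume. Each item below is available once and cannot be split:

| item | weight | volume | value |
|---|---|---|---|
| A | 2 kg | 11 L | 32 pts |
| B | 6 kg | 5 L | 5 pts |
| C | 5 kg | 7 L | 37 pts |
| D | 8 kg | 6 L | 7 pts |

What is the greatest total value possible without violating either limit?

Feasible sets respecting both limits:
- C: weight 5, volume 7, value 37
- A: weight 2, volume 11, value 32
- D: weight 8, volume 6, value 7
- B: weight 6, volume 5, value 5
Best: 37 pts.

37 pts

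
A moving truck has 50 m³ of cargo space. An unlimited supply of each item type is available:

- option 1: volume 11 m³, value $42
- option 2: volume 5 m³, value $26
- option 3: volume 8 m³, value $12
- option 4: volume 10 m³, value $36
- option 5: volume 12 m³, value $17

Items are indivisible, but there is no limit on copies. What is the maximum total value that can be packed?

Best value-per-unit is option 2 at 26/5, and filling with it alone uses volume 10×5=50. No mix of the others beats 10×26 = 260.

$260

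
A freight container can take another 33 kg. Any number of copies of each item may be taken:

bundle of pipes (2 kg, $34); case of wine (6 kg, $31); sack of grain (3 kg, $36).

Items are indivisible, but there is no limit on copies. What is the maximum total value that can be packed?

$546

Best value-per-unit is bundle of pipes at 34/2; filling with it alone gives 16×34 = 544.
Optimal mix: 15×bundle of pipes + 1×sack of grain → weight 33, value 546.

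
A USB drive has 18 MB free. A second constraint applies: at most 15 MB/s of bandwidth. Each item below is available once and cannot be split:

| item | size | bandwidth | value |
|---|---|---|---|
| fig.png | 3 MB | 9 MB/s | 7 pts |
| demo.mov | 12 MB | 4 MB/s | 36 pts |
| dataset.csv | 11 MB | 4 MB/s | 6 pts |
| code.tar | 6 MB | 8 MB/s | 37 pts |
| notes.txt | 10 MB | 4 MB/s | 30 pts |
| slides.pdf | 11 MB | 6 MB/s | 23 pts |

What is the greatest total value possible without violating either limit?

Feasible sets respecting both limits:
- demo.mov+code.tar: size 18, bandwidth 12, value 73
- code.tar+notes.txt: size 16, bandwidth 12, value 67
- code.tar+slides.pdf: size 17, bandwidth 14, value 60
Best: 73 pts.

73 pts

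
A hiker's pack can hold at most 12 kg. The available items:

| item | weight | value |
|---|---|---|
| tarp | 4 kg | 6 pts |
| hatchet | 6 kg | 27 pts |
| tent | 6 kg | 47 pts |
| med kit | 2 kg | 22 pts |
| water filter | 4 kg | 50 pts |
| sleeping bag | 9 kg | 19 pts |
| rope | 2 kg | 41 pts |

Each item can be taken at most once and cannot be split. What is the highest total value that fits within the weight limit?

138 pts

Check high-value combinations within 12 kg:
- tent+water filter+rope: weight 6+4+2=12, value 47+50+41=138
- tent+med kit+water filter: weight 6+2+4=12, value 47+22+50=119
- tarp+med kit+water filter+rope: weight 4+2+4+2=12, value 6+22+50+41=119
- hatchet+water filter+rope: weight 6+4+2=12, value 27+50+41=118
- med kit+water filter+rope: weight 2+4+2=8, value 22+50+41=113
Best: 138 pts.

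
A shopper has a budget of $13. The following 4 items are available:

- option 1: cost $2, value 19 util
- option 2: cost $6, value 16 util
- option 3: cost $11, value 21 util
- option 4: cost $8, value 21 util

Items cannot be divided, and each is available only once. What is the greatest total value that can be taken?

40 util

This is a 0/1 knapsack; check combinations near the capacity.
- option 1+option 4: cost 2+8=10, value 19+21=40
- option 1+option 3: cost 2+11=13, value 19+21=40
- option 1+option 2: cost 2+6=8, value 19+16=35
Best: 40 util.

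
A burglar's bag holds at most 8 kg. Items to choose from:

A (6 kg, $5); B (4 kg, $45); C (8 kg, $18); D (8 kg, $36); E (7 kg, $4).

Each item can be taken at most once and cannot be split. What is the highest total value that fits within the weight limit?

Check high-value combinations within 8 kg:
- B: weight 4, value 45
- D: weight 8, value 36
- C: weight 8, value 18
- A: weight 6, value 5
- E: weight 7, value 4
Best: $45.

$45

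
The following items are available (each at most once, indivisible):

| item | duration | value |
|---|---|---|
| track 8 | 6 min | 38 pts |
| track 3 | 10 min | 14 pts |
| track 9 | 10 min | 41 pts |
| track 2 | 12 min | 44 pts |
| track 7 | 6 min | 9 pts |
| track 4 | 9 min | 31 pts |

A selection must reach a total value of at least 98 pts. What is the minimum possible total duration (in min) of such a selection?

25

Subsets with value ≥ 98, sorted by total duration:
- track 8+track 9+track 4: duration 25, value 110
- track 8+track 2+track 4: duration 27, value 113
Minimum duration: 25 min.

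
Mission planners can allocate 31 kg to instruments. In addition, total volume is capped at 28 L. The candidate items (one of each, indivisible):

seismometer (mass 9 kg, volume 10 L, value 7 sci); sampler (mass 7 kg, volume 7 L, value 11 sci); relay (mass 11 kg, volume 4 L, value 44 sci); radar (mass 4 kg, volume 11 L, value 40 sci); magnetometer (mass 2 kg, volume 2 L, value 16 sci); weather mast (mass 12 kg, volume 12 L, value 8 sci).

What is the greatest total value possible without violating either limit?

Feasible sets respecting both limits:
- sampler+relay+radar+magnetometer: mass 24, volume 24, value 111
- seismometer+relay+radar+magnetometer: mass 26, volume 27, value 107
- relay+radar+magnetometer: mass 17, volume 17, value 100
- sampler+relay+radar: mass 22, volume 22, value 95
Best: 111 sci.

111 sci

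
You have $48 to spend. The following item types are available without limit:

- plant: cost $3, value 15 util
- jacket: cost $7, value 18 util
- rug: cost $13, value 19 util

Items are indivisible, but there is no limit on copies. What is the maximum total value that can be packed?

240 util

Best value-per-unit is plant at 15/3, and filling with it alone uses cost 16×3=48. No mix of the others beats 16×15 = 240.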